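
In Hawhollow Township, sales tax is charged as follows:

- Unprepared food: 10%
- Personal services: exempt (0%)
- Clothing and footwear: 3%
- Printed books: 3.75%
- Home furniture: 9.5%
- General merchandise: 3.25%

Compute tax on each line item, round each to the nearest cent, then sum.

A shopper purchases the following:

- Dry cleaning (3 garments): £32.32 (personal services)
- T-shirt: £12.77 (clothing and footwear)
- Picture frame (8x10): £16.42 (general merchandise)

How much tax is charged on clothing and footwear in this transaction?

T-shirt £12.77: clothing and footwear → 3% → £0.38
Tax on clothing and footwear = £0.38

£0.38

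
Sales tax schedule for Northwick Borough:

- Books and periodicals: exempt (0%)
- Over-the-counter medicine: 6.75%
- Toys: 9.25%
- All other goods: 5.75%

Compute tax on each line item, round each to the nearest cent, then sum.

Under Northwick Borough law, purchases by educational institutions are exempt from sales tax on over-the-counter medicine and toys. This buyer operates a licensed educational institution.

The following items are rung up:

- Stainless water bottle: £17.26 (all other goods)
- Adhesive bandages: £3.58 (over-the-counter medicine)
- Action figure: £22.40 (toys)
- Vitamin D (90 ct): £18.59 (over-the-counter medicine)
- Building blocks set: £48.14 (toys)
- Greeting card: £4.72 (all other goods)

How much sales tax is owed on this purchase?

Stainless water bottle £17.26: all other goods → 5.75% → £0.99
Adhesive bandages £3.58: over-the-counter medicine, buyer-exempt → 0% → £0.00
Action figure £22.40: toys, buyer-exempt → 0% → £0.00
Vitamin D (90 ct) £18.59: over-the-counter medicine, buyer-exempt → 0% → £0.00
Building blocks set £48.14: toys, buyer-exempt → 0% → £0.00
Greeting card £4.72: all other goods → 5.75% → £0.27
Total tax = £0.99 + £0.27 = £1.26

£1.26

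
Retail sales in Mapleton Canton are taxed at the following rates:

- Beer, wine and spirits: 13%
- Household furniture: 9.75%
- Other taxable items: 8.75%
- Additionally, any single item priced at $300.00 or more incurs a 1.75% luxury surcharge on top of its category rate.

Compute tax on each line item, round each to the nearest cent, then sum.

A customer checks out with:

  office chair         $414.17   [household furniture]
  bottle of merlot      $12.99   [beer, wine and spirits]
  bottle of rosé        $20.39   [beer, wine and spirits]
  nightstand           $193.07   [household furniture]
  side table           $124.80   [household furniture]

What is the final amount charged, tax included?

$848.38

Office chair $414.17: household furniture → 9.75% + 1.75% surcharge = 11.5% → $47.63
Bottle of merlot $12.99: beer, wine and spirits → 13% → $1.69
Bottle of rosé $20.39: beer, wine and spirits → 13% → $2.65
Nightstand $193.07: household furniture → 9.75% → $18.82
Side table $124.80: household furniture → 9.75% → $12.17
Subtotal = $765.42; tax = $82.96; total due = $848.38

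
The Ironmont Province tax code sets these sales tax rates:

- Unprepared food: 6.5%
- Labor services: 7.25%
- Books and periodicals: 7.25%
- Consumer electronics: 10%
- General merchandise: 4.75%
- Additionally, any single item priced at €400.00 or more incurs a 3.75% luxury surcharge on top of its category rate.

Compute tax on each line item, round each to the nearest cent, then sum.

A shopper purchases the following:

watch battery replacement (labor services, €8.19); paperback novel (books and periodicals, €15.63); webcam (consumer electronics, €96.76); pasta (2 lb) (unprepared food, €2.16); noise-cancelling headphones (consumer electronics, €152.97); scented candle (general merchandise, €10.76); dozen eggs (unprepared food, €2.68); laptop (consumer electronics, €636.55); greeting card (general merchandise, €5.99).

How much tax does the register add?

Watch battery replacement €8.19: labor services → 7.25% → €0.59
Paperback novel €15.63: books and periodicals → 7.25% → €1.13
Webcam €96.76: consumer electronics → 10% → €9.68
Pasta (2 lb) €2.16: unprepared food → 6.5% → €0.14
Noise-cancelling headphones €152.97: consumer electronics → 10% → €15.30
Scented candle €10.76: general merchandise → 4.75% → €0.51
Dozen eggs €2.68: unprepared food → 6.5% → €0.17
Laptop €636.55: consumer electronics → 10% + 3.75% surcharge = 13.75% → €87.53
Greeting card €5.99: general merchandise → 4.75% → €0.28
Total tax = €0.59 + €1.13 + €9.68 + €0.14 + €15.30 + €0.51 + €0.17 + €87.53 + €0.28 = €115.33

€115.33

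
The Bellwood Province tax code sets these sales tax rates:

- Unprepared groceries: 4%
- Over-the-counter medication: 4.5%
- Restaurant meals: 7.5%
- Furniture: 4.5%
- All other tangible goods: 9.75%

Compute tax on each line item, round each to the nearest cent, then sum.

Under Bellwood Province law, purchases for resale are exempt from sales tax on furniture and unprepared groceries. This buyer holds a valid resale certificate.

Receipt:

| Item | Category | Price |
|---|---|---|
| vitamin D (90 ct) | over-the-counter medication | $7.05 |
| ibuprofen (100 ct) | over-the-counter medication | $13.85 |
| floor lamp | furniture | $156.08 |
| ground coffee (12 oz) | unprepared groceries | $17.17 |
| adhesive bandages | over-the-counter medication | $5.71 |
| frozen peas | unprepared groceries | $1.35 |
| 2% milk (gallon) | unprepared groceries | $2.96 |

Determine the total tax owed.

Vitamin D (90 ct) $7.05: over-the-counter medication → 4.5% → $0.32
Ibuprofen (100 ct) $13.85: over-the-counter medication → 4.5% → $0.62
Floor lamp $156.08: furniture, buyer-exempt → 0% → $0.00
Ground coffee (12 oz) $17.17: unprepared groceries, buyer-exempt → 0% → $0.00
Adhesive bandages $5.71: over-the-counter medication → 4.5% → $0.26
Frozen peas $1.35: unprepared groceries, buyer-exempt → 0% → $0.00
2% milk (gallon) $2.96: unprepared groceries, buyer-exempt → 0% → $0.00
Total tax = $0.32 + $0.62 + $0.26 = $1.20

$1.20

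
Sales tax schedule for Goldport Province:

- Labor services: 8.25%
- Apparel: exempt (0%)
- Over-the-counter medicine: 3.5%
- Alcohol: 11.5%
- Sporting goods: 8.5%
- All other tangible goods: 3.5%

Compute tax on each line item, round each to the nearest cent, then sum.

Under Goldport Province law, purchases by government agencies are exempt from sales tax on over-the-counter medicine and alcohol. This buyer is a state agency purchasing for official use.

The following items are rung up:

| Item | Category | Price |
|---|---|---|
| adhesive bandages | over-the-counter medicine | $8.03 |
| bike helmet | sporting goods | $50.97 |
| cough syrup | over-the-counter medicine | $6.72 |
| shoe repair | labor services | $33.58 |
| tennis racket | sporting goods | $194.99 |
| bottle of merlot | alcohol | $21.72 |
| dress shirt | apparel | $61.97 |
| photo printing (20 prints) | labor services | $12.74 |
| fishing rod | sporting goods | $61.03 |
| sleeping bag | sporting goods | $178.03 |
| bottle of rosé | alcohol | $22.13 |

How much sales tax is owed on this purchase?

Adhesive bandages $8.03: over-the-counter medicine, buyer-exempt → 0% → $0.00
Bike helmet $50.97: sporting goods → 8.5% → $4.33
Cough syrup $6.72: over-the-counter medicine, buyer-exempt → 0% → $0.00
Shoe repair $33.58: labor services → 8.25% → $2.77
Tennis racket $194.99: sporting goods → 8.5% → $16.57
Bottle of merlot $21.72: alcohol, buyer-exempt → 0% → $0.00
Dress shirt $61.97: apparel → 0% → $0.00
Photo printing (20 prints) $12.74: labor services → 8.25% → $1.05
Fishing rod $61.03: sporting goods → 8.5% → $5.19
Sleeping bag $178.03: sporting goods → 8.5% → $15.13
Bottle of rosé $22.13: alcohol, buyer-exempt → 0% → $0.00
Total tax = $4.33 + $2.77 + $16.57 + $1.05 + $5.19 + $15.13 = $45.04

$45.04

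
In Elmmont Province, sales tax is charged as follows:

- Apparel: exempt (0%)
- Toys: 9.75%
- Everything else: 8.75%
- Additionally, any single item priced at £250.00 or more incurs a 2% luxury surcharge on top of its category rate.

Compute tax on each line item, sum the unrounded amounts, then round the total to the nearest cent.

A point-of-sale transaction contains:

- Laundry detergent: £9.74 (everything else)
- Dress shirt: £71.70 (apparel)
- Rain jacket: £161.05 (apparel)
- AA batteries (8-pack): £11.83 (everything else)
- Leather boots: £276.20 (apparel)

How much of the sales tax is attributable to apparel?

£5.52

Dress shirt £71.70: apparel → 0% → £0.00
Rain jacket £161.05: apparel → 0% → £0.00
Leather boots £276.20: apparel → 0% + 2% surcharge = 2% → £5.524
Tax on apparel: unrounded sum = £5.524 → £5.52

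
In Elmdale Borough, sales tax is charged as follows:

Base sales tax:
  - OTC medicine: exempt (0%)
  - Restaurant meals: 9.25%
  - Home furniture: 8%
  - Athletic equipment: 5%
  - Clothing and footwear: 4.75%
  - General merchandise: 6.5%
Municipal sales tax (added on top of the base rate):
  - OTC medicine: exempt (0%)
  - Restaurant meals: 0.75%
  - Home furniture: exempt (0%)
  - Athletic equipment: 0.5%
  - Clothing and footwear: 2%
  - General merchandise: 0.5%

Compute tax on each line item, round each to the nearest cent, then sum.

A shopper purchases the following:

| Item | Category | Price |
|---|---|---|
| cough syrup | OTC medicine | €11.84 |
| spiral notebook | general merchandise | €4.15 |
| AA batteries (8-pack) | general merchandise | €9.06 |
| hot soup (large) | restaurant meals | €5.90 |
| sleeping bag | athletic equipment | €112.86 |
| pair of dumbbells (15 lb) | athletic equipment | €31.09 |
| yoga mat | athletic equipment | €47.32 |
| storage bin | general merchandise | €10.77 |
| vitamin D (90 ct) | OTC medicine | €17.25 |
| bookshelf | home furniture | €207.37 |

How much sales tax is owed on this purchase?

€29.37

Cough syrup €11.84: OTC medicine → 0% + 0% municipal = 0% → €0.00
Spiral notebook €4.15: general merchandise → 6.5% + 0.5% municipal = 7% → €0.29
AA batteries (8-pack) €9.06: general merchandise → 6.5% + 0.5% municipal = 7% → €0.63
Hot soup (large) €5.90: restaurant meals → 9.25% + 0.75% municipal = 10% → €0.59
Sleeping bag €112.86: athletic equipment → 5% + 0.5% municipal = 5.5% → €6.21
Pair of dumbbells (15 lb) €31.09: athletic equipment → 5% + 0.5% municipal = 5.5% → €1.71
Yoga mat €47.32: athletic equipment → 5% + 0.5% municipal = 5.5% → €2.60
Storage bin €10.77: general merchandise → 6.5% + 0.5% municipal = 7% → €0.75
Vitamin D (90 ct) €17.25: OTC medicine → 0% + 0% municipal = 0% → €0.00
Bookshelf €207.37: home furniture → 8% + 0% municipal = 8% → €16.59
Total tax = €0.29 + €0.63 + €0.59 + €6.21 + €1.71 + €2.60 + €0.75 + €16.59 = €29.37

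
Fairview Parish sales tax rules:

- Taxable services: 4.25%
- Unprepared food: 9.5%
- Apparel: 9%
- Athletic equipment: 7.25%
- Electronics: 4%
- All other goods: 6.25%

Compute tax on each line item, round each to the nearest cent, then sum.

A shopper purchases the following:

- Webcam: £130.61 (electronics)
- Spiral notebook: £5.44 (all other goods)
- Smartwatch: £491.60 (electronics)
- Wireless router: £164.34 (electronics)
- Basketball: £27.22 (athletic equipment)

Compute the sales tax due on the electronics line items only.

£31.45

Webcam £130.61: electronics → 4% → £5.22
Smartwatch £491.60: electronics → 4% → £19.66
Wireless router £164.34: electronics → 4% → £6.57
Tax on electronics = £5.22 + £19.66 + £6.57 = £31.45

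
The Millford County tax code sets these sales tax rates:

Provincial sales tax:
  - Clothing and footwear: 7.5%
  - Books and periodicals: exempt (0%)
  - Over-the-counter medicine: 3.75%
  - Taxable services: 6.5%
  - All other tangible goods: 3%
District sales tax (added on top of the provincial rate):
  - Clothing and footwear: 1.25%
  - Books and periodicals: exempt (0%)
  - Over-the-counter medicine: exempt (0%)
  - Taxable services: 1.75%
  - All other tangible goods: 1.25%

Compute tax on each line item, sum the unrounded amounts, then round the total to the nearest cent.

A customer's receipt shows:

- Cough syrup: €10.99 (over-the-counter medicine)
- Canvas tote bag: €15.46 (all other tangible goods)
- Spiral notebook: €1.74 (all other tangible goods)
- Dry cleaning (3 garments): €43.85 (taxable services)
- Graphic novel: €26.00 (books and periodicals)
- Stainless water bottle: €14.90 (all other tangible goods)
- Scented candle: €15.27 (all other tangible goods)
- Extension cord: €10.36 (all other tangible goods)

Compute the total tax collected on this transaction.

€6.48

Cough syrup €10.99: over-the-counter medicine → 3.75% + 0% district = 3.75% → €0.412125
Canvas tote bag €15.46: all other tangible goods → 3% + 1.25% district = 4.25% → €0.65705
Spiral notebook €1.74: all other tangible goods → 3% + 1.25% district = 4.25% → €0.07395
Dry cleaning (3 garments) €43.85: taxable services → 6.5% + 1.75% district = 8.25% → €3.617625
Graphic novel €26.00: books and periodicals → 0% + 0% district = 0% → €0.00
Stainless water bottle €14.90: all other tangible goods → 3% + 1.25% district = 4.25% → €0.63325
Scented candle €15.27: all other tangible goods → 3% + 1.25% district = 4.25% → €0.648975
Extension cord €10.36: all other tangible goods → 3% + 1.25% district = 4.25% → €0.4403
Unrounded tax sum = €6.483275 → €6.48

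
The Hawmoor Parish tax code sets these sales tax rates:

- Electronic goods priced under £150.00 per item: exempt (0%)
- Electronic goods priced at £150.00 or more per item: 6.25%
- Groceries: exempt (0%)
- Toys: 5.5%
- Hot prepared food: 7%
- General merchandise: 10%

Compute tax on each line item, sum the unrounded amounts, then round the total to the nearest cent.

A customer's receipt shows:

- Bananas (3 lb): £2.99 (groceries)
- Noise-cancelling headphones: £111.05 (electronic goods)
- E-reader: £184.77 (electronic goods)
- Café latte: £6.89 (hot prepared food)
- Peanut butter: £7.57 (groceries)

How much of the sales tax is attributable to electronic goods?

Noise-cancelling headphones £111.05: electronic goods, under £150.00 → 0% → £0.00
E-reader £184.77: electronic goods, £150.00 or more → 6.25% → £11.548125
Tax on electronic goods: unrounded sum = £11.548125 → £11.55

£11.55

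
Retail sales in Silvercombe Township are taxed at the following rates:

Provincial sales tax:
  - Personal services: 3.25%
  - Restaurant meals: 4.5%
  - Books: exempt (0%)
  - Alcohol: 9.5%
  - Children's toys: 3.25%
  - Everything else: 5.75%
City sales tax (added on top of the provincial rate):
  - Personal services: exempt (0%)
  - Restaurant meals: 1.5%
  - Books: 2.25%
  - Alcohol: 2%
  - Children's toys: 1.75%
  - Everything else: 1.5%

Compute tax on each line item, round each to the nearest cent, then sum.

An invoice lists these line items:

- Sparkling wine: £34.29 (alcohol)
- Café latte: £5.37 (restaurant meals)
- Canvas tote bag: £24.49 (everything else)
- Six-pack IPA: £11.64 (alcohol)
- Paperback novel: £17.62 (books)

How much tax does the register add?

Sparkling wine £34.29: alcohol → 9.5% + 2% city = 11.5% → £3.94
Café latte £5.37: restaurant meals → 4.5% + 1.5% city = 6% → £0.32
Canvas tote bag £24.49: everything else → 5.75% + 1.5% city = 7.25% → £1.78
Six-pack IPA £11.64: alcohol → 9.5% + 2% city = 11.5% → £1.34
Paperback novel £17.62: books → 0% + 2.25% city = 2.25% → £0.40
Total tax = £3.94 + £0.32 + £1.78 + £1.34 + £0.40 = £7.78

£7.78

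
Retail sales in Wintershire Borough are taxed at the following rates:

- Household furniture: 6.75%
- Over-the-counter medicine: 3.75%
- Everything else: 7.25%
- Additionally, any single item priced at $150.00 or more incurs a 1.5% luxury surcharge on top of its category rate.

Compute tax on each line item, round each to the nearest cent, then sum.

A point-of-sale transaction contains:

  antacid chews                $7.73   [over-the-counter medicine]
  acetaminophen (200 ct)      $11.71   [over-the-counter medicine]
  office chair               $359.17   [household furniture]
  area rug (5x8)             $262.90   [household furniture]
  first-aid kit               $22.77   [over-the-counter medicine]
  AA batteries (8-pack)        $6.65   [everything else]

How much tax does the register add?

$53.38

Antacid chews $7.73: over-the-counter medicine → 3.75% → $0.29
Acetaminophen (200 ct) $11.71: over-the-counter medicine → 3.75% → $0.44
Office chair $359.17: household furniture → 6.75% + 1.5% surcharge = 8.25% → $29.63
Area rug (5x8) $262.90: household furniture → 6.75% + 1.5% surcharge = 8.25% → $21.69
First-aid kit $22.77: over-the-counter medicine → 3.75% → $0.85
AA batteries (8-pack) $6.65: everything else → 7.25% → $0.48
Total tax = $0.29 + $0.44 + $29.63 + $21.69 + $0.85 + $0.48 = $53.38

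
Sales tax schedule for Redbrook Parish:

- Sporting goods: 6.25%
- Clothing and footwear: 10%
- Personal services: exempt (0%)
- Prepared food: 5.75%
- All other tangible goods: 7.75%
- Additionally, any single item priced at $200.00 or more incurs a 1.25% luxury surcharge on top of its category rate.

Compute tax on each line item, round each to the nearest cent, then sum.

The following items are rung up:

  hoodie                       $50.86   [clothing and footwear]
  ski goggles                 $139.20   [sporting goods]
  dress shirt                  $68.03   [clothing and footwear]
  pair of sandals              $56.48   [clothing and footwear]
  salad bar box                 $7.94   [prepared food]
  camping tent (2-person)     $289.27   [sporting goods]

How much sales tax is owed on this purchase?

$48.40

Hoodie $50.86: clothing and footwear → 10% → $5.09
Ski goggles $139.20: sporting goods → 6.25% → $8.70
Dress shirt $68.03: clothing and footwear → 10% → $6.80
Pair of sandals $56.48: clothing and footwear → 10% → $5.65
Salad bar box $7.94: prepared food → 5.75% → $0.46
Camping tent (2-person) $289.27: sporting goods → 6.25% + 1.25% surcharge = 7.5% → $21.70
Total tax = $5.09 + $8.70 + $6.80 + $5.65 + $0.46 + $21.70 = $48.40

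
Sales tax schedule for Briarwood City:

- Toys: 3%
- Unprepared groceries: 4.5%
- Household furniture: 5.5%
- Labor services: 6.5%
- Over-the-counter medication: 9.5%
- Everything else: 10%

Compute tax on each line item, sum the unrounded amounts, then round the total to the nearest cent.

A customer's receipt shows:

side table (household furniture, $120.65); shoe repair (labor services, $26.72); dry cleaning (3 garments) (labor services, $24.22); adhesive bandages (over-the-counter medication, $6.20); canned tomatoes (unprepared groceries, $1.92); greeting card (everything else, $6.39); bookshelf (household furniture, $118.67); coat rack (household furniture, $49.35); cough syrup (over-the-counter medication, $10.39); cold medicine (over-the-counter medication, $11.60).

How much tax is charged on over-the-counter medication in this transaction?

Adhesive bandages $6.20: over-the-counter medication → 9.5% → $0.589
Cough syrup $10.39: over-the-counter medication → 9.5% → $0.98705
Cold medicine $11.60: over-the-counter medication → 9.5% → $1.102
Tax on over-the-counter medication: unrounded sum = $2.67805 → $2.68

$2.68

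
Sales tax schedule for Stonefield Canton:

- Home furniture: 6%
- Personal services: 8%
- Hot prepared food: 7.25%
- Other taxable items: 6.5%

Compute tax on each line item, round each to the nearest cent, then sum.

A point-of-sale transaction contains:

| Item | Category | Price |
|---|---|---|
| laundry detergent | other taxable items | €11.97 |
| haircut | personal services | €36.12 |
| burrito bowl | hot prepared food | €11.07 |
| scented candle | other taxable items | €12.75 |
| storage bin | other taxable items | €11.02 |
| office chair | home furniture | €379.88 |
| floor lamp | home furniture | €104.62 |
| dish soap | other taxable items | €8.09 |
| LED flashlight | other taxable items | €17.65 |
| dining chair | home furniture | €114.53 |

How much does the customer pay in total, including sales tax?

€751.34

Laundry detergent €11.97: other taxable items → 6.5% → €0.78
Haircut €36.12: personal services → 8% → €2.89
Burrito bowl €11.07: hot prepared food → 7.25% → €0.80
Scented candle €12.75: other taxable items → 6.5% → €0.83
Storage bin €11.02: other taxable items → 6.5% → €0.72
Office chair €379.88: home furniture → 6% → €22.79
Floor lamp €104.62: home furniture → 6% → €6.28
Dish soap €8.09: other taxable items → 6.5% → €0.53
LED flashlight €17.65: other taxable items → 6.5% → €1.15
Dining chair €114.53: home furniture → 6% → €6.87
Subtotal = €707.70; tax = €43.64; total due = €751.34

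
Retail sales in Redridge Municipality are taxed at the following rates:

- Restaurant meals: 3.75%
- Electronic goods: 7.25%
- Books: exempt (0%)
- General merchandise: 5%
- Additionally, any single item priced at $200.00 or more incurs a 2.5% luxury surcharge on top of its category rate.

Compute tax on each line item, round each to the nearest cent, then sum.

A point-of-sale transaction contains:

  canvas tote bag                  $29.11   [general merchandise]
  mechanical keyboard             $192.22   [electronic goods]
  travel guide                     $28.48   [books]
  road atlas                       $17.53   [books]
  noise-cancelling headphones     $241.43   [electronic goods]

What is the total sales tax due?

$38.94

Canvas tote bag $29.11: general merchandise → 5% → $1.46
Mechanical keyboard $192.22: electronic goods → 7.25% → $13.94
Travel guide $28.48: books → 0% → $0.00
Road atlas $17.53: books → 0% → $0.00
Noise-cancelling headphones $241.43: electronic goods → 7.25% + 2.5% surcharge = 9.75% → $23.54
Total tax = $1.46 + $13.94 + $23.54 = $38.94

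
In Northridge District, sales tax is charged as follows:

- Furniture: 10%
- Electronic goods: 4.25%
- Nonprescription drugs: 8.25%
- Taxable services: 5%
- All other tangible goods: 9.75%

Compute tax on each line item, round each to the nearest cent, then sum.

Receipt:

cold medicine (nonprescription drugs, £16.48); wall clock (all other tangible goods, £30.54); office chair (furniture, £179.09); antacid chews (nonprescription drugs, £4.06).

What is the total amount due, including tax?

Cold medicine £16.48: nonprescription drugs → 8.25% → £1.36
Wall clock £30.54: all other tangible goods → 9.75% → £2.98
Office chair £179.09: furniture → 10% → £17.91
Antacid chews £4.06: nonprescription drugs → 8.25% → £0.33
Subtotal = £230.17; tax = £22.58; total due = £252.75

£252.75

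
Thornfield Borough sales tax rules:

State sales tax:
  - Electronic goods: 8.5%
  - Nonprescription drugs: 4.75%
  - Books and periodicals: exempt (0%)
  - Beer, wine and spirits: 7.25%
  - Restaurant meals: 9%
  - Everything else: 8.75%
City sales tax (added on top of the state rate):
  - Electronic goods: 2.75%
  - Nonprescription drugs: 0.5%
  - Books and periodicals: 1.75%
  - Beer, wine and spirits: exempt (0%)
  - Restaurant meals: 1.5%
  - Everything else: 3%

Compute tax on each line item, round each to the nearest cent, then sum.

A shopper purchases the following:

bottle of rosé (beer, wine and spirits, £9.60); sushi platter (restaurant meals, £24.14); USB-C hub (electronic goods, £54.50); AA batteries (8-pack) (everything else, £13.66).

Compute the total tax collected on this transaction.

£10.97

Bottle of rosé £9.60: beer, wine and spirits → 7.25% + 0% city = 7.25% → £0.70
Sushi platter £24.14: restaurant meals → 9% + 1.5% city = 10.5% → £2.53
USB-C hub £54.50: electronic goods → 8.5% + 2.75% city = 11.25% → £6.13
AA batteries (8-pack) £13.66: everything else → 8.75% + 3% city = 11.75% → £1.61
Total tax = £0.70 + £2.53 + £6.13 + £1.61 = £10.97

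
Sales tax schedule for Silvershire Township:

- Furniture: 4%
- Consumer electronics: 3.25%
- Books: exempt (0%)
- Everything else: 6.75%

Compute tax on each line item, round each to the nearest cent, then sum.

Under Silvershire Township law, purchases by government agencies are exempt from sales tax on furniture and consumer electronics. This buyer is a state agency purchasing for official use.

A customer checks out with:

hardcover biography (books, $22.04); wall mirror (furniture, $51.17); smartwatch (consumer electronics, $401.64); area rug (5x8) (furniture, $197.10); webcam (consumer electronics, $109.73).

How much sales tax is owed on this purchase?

$0.00

Hardcover biography $22.04: books → 0% → $0.00
Wall mirror $51.17: furniture, buyer-exempt → 0% → $0.00
Smartwatch $401.64: consumer electronics, buyer-exempt → 0% → $0.00
Area rug (5x8) $197.10: furniture, buyer-exempt → 0% → $0.00
Webcam $109.73: consumer electronics, buyer-exempt → 0% → $0.00
Total tax = $0.00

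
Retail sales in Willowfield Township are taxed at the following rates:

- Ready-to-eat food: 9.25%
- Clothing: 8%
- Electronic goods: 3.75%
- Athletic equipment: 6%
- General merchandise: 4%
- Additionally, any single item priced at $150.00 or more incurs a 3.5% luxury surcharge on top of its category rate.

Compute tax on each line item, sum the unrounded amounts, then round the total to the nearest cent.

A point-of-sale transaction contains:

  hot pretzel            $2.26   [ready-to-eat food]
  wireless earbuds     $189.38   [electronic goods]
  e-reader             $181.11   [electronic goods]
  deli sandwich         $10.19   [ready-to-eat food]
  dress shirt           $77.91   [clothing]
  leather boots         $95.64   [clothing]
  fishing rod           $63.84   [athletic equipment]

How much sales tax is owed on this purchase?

$45.73

Hot pretzel $2.26: ready-to-eat food → 9.25% → $0.20905
Wireless earbuds $189.38: electronic goods → 3.75% + 3.5% surcharge = 7.25% → $13.73005
E-reader $181.11: electronic goods → 3.75% + 3.5% surcharge = 7.25% → $13.130475
Deli sandwich $10.19: ready-to-eat food → 9.25% → $0.942575
Dress shirt $77.91: clothing → 8% → $6.2328
Leather boots $95.64: clothing → 8% → $7.6512
Fishing rod $63.84: athletic equipment → 6% → $3.8304
Unrounded tax sum = $45.72655 → $45.73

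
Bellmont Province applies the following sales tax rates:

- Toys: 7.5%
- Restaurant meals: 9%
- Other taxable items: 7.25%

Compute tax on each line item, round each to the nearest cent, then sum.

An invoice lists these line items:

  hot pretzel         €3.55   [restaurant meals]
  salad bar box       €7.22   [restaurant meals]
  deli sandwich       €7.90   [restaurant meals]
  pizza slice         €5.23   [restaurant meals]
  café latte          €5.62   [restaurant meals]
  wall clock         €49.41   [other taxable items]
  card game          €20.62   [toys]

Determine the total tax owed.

€7.79

Hot pretzel €3.55: restaurant meals → 9% → €0.32
Salad bar box €7.22: restaurant meals → 9% → €0.65
Deli sandwich €7.90: restaurant meals → 9% → €0.71
Pizza slice €5.23: restaurant meals → 9% → €0.47
Café latte €5.62: restaurant meals → 9% → €0.51
Wall clock €49.41: other taxable items → 7.25% → €3.58
Card game €20.62: toys → 7.5% → €1.55
Total tax = €0.32 + €0.65 + €0.71 + €0.47 + €0.51 + €3.58 + €1.55 = €7.79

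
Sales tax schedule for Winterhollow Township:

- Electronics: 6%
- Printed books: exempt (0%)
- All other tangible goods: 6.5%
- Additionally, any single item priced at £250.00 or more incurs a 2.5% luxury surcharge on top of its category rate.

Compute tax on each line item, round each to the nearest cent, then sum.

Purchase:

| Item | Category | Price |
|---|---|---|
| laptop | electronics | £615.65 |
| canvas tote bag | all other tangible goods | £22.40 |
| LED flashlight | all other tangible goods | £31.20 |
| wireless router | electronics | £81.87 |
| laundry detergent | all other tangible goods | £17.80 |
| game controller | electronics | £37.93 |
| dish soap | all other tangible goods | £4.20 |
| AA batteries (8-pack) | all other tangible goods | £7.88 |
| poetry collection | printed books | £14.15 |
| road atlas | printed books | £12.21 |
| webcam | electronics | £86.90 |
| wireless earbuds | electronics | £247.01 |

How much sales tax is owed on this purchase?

Laptop £615.65: electronics → 6% + 2.5% surcharge = 8.5% → £52.33
Canvas tote bag £22.40: all other tangible goods → 6.5% → £1.46
LED flashlight £31.20: all other tangible goods → 6.5% → £2.03
Wireless router £81.87: electronics → 6% → £4.91
Laundry detergent £17.80: all other tangible goods → 6.5% → £1.16
Game controller £37.93: electronics → 6% → £2.28
Dish soap £4.20: all other tangible goods → 6.5% → £0.27
AA batteries (8-pack) £7.88: all other tangible goods → 6.5% → £0.51
Poetry collection £14.15: printed books → 0% → £0.00
Road atlas £12.21: printed books → 0% → £0.00
Webcam £86.90: electronics → 6% → £5.21
Wireless earbuds £247.01: electronics → 6% → £14.82
Total tax = £52.33 + £1.46 + £2.03 + £4.91 + £1.16 + £2.28 + £0.27 + £0.51 + £5.21 + £14.82 = £84.98

£84.98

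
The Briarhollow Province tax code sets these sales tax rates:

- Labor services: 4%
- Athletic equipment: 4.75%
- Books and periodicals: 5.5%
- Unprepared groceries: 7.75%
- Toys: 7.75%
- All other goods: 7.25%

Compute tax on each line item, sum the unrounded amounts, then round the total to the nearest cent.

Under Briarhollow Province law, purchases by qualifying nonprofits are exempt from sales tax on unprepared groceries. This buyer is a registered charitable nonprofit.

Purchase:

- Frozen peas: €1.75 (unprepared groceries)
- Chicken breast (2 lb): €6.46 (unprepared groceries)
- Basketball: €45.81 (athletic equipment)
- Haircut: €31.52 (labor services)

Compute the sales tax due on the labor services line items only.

€1.26

Haircut €31.52: labor services → 4% → €1.2608
Tax on labor services: unrounded sum = €1.2608 → €1.26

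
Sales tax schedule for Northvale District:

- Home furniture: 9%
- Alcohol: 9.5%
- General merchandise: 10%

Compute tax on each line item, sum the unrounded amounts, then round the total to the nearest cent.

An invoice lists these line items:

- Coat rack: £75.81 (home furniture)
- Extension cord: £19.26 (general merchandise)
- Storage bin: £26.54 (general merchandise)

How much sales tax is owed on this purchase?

£11.40

Coat rack £75.81: home furniture → 9% → £6.8229
Extension cord £19.26: general merchandise → 10% → £1.926
Storage bin £26.54: general merchandise → 10% → £2.654
Unrounded tax sum = £11.4029 → £11.40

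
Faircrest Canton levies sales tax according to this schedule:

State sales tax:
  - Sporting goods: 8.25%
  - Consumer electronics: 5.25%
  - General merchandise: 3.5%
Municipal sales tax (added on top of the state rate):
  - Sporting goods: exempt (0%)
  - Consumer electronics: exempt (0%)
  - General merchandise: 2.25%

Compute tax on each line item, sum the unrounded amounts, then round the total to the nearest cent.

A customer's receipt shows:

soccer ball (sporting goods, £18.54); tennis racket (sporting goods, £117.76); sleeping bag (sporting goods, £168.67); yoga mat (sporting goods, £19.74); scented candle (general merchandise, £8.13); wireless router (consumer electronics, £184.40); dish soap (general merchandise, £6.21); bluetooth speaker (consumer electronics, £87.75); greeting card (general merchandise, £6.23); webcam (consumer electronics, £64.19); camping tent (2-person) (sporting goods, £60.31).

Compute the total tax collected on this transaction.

£50.60

Soccer ball £18.54: sporting goods → 8.25% + 0% municipal = 8.25% → £1.52955
Tennis racket £117.76: sporting goods → 8.25% + 0% municipal = 8.25% → £9.7152
Sleeping bag £168.67: sporting goods → 8.25% + 0% municipal = 8.25% → £13.915275
Yoga mat £19.74: sporting goods → 8.25% + 0% municipal = 8.25% → £1.62855
Scented candle £8.13: general merchandise → 3.5% + 2.25% municipal = 5.75% → £0.467475
Wireless router £184.40: consumer electronics → 5.25% + 0% municipal = 5.25% → £9.681
Dish soap £6.21: general merchandise → 3.5% + 2.25% municipal = 5.75% → £0.357075
Bluetooth speaker £87.75: consumer electronics → 5.25% + 0% municipal = 5.25% → £4.606875
Greeting card £6.23: general merchandise → 3.5% + 2.25% municipal = 5.75% → £0.358225
Webcam £64.19: consumer electronics → 5.25% + 0% municipal = 5.25% → £3.369975
Camping tent (2-person) £60.31: sporting goods → 8.25% + 0% municipal = 8.25% → £4.975575
Unrounded tax sum = £50.604775 → £50.60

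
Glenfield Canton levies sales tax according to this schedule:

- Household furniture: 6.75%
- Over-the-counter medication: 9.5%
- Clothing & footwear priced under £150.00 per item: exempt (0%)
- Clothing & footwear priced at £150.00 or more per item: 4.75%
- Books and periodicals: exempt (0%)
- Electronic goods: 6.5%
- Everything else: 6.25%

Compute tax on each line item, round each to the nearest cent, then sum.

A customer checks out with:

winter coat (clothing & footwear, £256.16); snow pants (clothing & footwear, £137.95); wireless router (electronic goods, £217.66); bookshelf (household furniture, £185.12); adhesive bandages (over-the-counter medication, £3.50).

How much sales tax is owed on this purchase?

Winter coat £256.16: clothing & footwear, £150.00 or more → 4.75% → £12.17
Snow pants £137.95: clothing & footwear, under £150.00 → 0% → £0.00
Wireless router £217.66: electronic goods → 6.5% → £14.15
Bookshelf £185.12: household furniture → 6.75% → £12.50
Adhesive bandages £3.50: over-the-counter medication → 9.5% → £0.33
Total tax = £12.17 + £14.15 + £12.50 + £0.33 = £39.15

£39.15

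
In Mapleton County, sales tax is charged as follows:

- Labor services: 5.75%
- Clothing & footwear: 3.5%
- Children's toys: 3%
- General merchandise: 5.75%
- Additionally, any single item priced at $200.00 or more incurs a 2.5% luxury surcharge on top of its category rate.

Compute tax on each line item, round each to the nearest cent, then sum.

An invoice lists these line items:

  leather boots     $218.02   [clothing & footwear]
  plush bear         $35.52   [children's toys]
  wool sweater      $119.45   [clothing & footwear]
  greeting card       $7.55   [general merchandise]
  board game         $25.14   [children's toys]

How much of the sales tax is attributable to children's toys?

Plush bear $35.52: children's toys → 3% → $1.07
Board game $25.14: children's toys → 3% → $0.75
Tax on children's toys = $1.07 + $0.75 = $1.82

$1.82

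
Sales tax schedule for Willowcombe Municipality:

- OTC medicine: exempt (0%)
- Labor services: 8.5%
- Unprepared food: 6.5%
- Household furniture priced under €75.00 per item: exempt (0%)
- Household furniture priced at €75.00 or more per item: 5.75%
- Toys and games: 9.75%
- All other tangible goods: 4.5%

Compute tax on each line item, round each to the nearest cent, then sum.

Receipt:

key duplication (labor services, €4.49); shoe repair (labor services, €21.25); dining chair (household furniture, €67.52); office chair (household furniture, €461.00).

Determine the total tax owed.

Key duplication €4.49: labor services → 8.5% → €0.38
Shoe repair €21.25: labor services → 8.5% → €1.81
Dining chair €67.52: household furniture, under €75.00 → 0% → €0.00
Office chair €461.00: household furniture, €75.00 or more → 5.75% → €26.51
Total tax = €0.38 + €1.81 + €26.51 = €28.70

€28.70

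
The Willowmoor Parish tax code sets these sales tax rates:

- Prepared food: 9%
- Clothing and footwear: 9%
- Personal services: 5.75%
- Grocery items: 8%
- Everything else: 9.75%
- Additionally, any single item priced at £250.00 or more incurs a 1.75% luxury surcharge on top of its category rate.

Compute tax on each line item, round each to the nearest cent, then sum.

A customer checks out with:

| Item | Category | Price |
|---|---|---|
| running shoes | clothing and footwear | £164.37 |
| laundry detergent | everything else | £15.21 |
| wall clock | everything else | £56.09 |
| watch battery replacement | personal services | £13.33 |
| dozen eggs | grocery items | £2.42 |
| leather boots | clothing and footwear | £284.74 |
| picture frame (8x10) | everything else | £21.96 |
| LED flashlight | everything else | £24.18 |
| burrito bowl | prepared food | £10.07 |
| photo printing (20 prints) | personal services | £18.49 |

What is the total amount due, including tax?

Running shoes £164.37: clothing and footwear → 9% → £14.79
Laundry detergent £15.21: everything else → 9.75% → £1.48
Wall clock £56.09: everything else → 9.75% → £5.47
Watch battery replacement £13.33: personal services → 5.75% → £0.77
Dozen eggs £2.42: grocery items → 8% → £0.19
Leather boots £284.74: clothing and footwear → 9% + 1.75% surcharge = 10.75% → £30.61
Picture frame (8x10) £21.96: everything else → 9.75% → £2.14
LED flashlight £24.18: everything else → 9.75% → £2.36
Burrito bowl £10.07: prepared food → 9% → £0.91
Photo printing (20 prints) £18.49: personal services → 5.75% → £1.06
Subtotal = £610.86; tax = £59.78; total due = £670.64

£670.64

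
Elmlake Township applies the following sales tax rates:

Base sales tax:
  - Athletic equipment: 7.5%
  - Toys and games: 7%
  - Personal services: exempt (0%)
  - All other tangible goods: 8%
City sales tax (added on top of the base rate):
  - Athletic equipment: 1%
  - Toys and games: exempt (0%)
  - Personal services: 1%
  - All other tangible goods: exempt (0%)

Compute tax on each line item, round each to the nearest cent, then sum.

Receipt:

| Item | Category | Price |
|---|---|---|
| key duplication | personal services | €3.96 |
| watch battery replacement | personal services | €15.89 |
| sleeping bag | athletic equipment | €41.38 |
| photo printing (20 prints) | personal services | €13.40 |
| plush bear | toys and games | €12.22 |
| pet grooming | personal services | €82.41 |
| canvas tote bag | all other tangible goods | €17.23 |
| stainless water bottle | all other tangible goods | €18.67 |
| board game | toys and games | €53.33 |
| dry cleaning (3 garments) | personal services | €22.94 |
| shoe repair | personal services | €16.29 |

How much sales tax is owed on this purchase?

Key duplication €3.96: personal services → 0% + 1% city = 1% → €0.04
Watch battery replacement €15.89: personal services → 0% + 1% city = 1% → €0.16
Sleeping bag €41.38: athletic equipment → 7.5% + 1% city = 8.5% → €3.52
Photo printing (20 prints) €13.40: personal services → 0% + 1% city = 1% → €0.13
Plush bear €12.22: toys and games → 7% + 0% city = 7% → €0.86
Pet grooming €82.41: personal services → 0% + 1% city = 1% → €0.82
Canvas tote bag €17.23: all other tangible goods → 8% + 0% city = 8% → €1.38
Stainless water bottle €18.67: all other tangible goods → 8% + 0% city = 8% → €1.49
Board game €53.33: toys and games → 7% + 0% city = 7% → €3.73
Dry cleaning (3 garments) €22.94: personal services → 0% + 1% city = 1% → €0.23
Shoe repair €16.29: personal services → 0% + 1% city = 1% → €0.16
Total tax = €0.04 + €0.16 + €3.52 + €0.13 + €0.86 + €0.82 + €1.38 + €1.49 + €3.73 + €0.23 + €0.16 = €12.52

€12.52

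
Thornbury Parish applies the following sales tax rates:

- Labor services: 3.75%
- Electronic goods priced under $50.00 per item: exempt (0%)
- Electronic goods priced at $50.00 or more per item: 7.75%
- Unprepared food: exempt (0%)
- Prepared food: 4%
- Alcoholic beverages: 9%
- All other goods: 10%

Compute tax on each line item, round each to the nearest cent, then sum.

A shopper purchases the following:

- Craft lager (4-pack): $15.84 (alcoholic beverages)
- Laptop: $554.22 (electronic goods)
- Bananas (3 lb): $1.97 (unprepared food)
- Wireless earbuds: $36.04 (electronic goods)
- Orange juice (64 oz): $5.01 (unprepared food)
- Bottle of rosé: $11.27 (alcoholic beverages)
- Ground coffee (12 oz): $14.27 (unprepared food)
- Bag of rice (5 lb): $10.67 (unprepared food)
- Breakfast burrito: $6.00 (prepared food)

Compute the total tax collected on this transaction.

$45.63

Craft lager (4-pack) $15.84: alcoholic beverages → 9% → $1.43
Laptop $554.22: electronic goods, $50.00 or more → 7.75% → $42.95
Bananas (3 lb) $1.97: unprepared food → 0% → $0.00
Wireless earbuds $36.04: electronic goods, under $50.00 → 0% → $0.00
Orange juice (64 oz) $5.01: unprepared food → 0% → $0.00
Bottle of rosé $11.27: alcoholic beverages → 9% → $1.01
Ground coffee (12 oz) $14.27: unprepared food → 0% → $0.00
Bag of rice (5 lb) $10.67: unprepared food → 0% → $0.00
Breakfast burrito $6.00: prepared food → 4% → $0.24
Total tax = $1.43 + $42.95 + $1.01 + $0.24 = $45.63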